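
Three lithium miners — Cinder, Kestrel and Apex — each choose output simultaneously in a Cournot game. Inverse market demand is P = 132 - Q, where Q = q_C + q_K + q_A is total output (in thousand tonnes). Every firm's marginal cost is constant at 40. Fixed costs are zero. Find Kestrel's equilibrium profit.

Each firm earns π_i = (132 - Q)q_i - 40q_i.
First-order condition (treating rivals' output as given): 92 - 2q_i - Σ_{j≠i} q_j = 0.
With identical firms every q_j equals q_i, so Σ_{j≠i} q_j = 2q_i and 92 = 4q_i, giving q_i = 23.
Price P = 132 - 69 = 63.
Kestrel's profit: (63 - 40)·23 = 529.

529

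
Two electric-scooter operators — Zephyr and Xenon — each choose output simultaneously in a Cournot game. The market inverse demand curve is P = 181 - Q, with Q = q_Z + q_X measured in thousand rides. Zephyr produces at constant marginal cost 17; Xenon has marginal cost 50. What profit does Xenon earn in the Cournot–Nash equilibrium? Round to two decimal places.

Zephyr's profit: π_Z = (181 - Q)q_Z - (17q_Z). Setting ∂π_Z/∂q_Z = 0: 164 - 2q_Z - (q_X) = 0.
Xenon's first-order condition: 131 - 2q_X - (q_Z) = 0.
Rearranging gives the reaction functions q_Z = (164 - q_X)/2 and q_X = (131 - q_Z)/2.
Substituting one into the other gives q_Z = 197/3 and q_X = 98/3.
Price P = 181 - 295/3 = 248/3.
Xenon's profit: (248/3 - 50)·(98/3) = 1067.1111.

1067.11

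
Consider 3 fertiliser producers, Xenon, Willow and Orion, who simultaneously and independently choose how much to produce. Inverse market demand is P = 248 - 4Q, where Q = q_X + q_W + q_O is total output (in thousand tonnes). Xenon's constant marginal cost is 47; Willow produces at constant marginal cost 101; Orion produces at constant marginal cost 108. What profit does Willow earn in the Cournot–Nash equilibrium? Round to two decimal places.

156.25

Xenon's profit: π_X = (248 - 4Q)q_X - (47q_X). Setting ∂π_X/∂q_X = 0: 201 - 8q_X - 4(q_W + q_O) = 0.
Willow's first-order condition: 147 - 8q_W - 4(q_X + q_O) = 0.
Orion's first-order condition: 140 - 8q_O - 4(q_X + q_W) = 0.
Adding the 3 first-order conditions: 488 − 16Q = 0, so Q = 61/2.
Back-substituting: q_X = (201 − 122)/4 = 79/4, q_W = (147 − 122)/4 = 25/4, q_O = (140 − 122)/4 = 9/2.
Price P = 248 - 4·(61/2) = 126.
Willow's profit: (126 - 101)·(25/4) = 625/4.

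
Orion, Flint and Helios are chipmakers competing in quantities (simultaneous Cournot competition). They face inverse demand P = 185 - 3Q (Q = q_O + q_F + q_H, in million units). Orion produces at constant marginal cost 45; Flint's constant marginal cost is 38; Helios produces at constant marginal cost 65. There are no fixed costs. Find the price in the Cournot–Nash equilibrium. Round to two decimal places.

83.25

Orion's profit: π_O = (185 - 3Q)q_O - (45q_O). Setting ∂π_O/∂q_O = 0: 140 - 6q_O - 3(q_F + q_H) = 0.
Flint's profit: π_F = (185 - 3Q)q_F - (38q_F). Setting ∂π_F/∂q_F = 0: 147 - 6q_F - 3(q_O + q_H) = 0.
Helios's profit: π_H = (185 - 3Q)q_H - (65q_H). Setting ∂π_H/∂q_H = 0: 120 - 6q_H - 3(q_O + q_F) = 0.
Adding the 3 conditions: 407 − 6Q − 6Q = 0, i.e. Q = 407/12.
Back-substituting: q_O = (140 − 407/4)/3 = 51/4, q_F = (147 − 407/4)/3 = 181/12, q_H = (120 − 407/4)/3 = 73/12.
Total output Q = 407/12, so price P = 185 - 3·(407/12) = 333/4.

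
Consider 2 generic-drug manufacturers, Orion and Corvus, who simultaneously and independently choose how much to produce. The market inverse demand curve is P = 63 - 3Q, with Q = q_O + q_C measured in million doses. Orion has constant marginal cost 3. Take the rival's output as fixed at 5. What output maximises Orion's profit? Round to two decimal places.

With the rival's output fixed at 5, Orion's profit is π_O = (63 - 3·5 - 3q_O)q_O - (3q_O) = (48 - 3q_O)q_O - (3q_O).
∂π_O/∂q_O = 45 - 6q_O = 0, so q_O = 15/2.

7.50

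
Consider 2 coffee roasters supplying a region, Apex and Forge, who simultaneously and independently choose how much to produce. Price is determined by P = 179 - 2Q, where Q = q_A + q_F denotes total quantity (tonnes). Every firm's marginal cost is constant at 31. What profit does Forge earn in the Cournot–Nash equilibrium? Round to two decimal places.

A representative firm's profit is π_i = q_i(179 - 2Q) - 31q_i.
First-order condition (treating rivals' output as given): 148 - 4q_i - 2q_j = 0.
By symmetry each firm produces the same amount; substituting q_j = q_i yields q_i = 148/6 = 74/3.
Price P = 179 - 2·(148/3) = 241/3.
Forge's profit: (241/3 - 31)·(74/3) = 1216.8889.

1216.89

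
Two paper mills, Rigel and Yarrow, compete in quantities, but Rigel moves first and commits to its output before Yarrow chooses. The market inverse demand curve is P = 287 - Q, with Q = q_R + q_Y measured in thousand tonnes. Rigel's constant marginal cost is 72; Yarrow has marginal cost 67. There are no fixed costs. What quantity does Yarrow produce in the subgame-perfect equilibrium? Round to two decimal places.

57.50

Solve by backward induction. Given q_R, the follower Yarrow maximises π_Y = (287 - q_R - q_Y)q_Y - 67q_Y.
∂π_Y/∂q_Y = 220 - q_R - 2q_Y = 0 gives the reaction function q_Y = (220 - q_R)/2.
The leader anticipates this reaction. Substituting into P = 287 - Q gives P = 177 - (1/2)q_R, so π_R = (177 - (1/2)q_R)q_R - 72q_R.
Maximising: ∂π_R/∂q_R = 105 - q_R = 0, giving q_R = 105.
Then q_Y = (220 - 105)/2 = 115/2.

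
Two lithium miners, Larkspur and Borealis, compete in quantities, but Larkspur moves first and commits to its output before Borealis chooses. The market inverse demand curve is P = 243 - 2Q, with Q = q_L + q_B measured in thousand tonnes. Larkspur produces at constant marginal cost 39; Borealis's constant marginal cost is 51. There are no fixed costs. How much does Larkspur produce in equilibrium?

The follower Borealis best-responds to any q_L: π_B = (243 - 2Q)q_B - 51q_B.
Follower FOC: 192 - 2q_L - 4q_B = 0, so q_B(q_L) = (192 - 2q_L)/4.
Larkspur substitutes q_B(q_L) into its own profit: π_L = q_L(243 - 2q_L - (192 - 2q_L)/2) - 39q_L = (147 - q_L)q_L - 39q_L.
Leader FOC: 108 - 2q_L = 0, so q_L = 54.
Then q_B = (192 - 2·54)/4 = 21.

54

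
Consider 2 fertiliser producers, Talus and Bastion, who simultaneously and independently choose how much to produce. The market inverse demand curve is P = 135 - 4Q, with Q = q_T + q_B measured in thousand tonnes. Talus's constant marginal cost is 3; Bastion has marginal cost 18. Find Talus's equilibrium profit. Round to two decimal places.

600.25

Talus's profit: π_T = (135 - 4Q)q_T - (3q_T). Setting ∂π_T/∂q_T = 0: 132 - 8q_T - 4(q_B) = 0.
Bastion's first-order condition: 117 - 8q_B - 4(q_T) = 0.
Best responses: q_T = (132 - 4q_B)/8, q_B = (117 - 4q_T)/8.
Substituting one into the other gives q_T = 49/4 and q_B = 17/2.
Price P = 135 - 4·(83/4) = 52.
Talus's profit: (52 - 3)·(49/4) = 600.2500.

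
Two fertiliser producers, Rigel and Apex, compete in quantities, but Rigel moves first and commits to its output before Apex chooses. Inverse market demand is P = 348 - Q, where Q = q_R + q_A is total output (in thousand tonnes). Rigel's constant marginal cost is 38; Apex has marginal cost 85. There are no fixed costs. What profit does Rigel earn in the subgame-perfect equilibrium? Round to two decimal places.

15931.13

Solve by backward induction. Given q_R, the follower Apex maximises π_A = (348 - q_R - q_A)q_A - 85q_A.
Follower FOC: 263 - q_R - 2q_A = 0, so q_A(q_R) = (263 - q_R)/2.
The leader anticipates this reaction. Substituting into P = 348 - Q gives P = 433/2 - (1/2)q_R, so π_R = (433/2 - (1/2)q_R)q_R - 38q_R.
Maximising: ∂π_R/∂q_R = 357/2 - q_R = 0, giving q_R = 357/2.
Then q_A = (263 - 357/2)/2 = 169/4.
Price P = 348 - 883/4 = 509/4.
Rigel's profit: (509/4 - 38)·(357/2) = 15931.1250.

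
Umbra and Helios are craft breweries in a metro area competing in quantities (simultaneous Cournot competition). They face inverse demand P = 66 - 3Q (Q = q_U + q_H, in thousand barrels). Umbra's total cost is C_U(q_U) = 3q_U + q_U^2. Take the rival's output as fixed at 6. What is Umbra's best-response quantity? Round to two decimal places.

5.63

With the rival's output fixed at 6, Umbra's profit is π_U = (66 - 3·6 - 3q_U)q_U - (3q_U + q_U²) = (48 - 3q_U)q_U - (3q_U + q_U²).
∂π_U/∂q_U = 45 - 8q_U = 0, so q_U = 45/8.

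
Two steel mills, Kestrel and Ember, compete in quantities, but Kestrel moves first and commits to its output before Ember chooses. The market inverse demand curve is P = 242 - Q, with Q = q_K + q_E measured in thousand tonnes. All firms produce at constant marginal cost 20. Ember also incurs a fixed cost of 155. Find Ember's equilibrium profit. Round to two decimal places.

The follower Ember best-responds to any q_K: π_E = (242 - Q)q_E - 20q_E.
Setting the follower's marginal profit to zero, 222 - q_K - 2q_E = 0, i.e. q_E = (222 - q_K)/2.
Kestrel substitutes q_E(q_K) into its own profit: π_K = q_K(242 - q_K - (222 - q_K)/2) - 20q_K = (131 - (1/2)q_K)q_K - 20q_K.
Maximising: ∂π_K/∂q_K = 111 - q_K = 0, giving q_K = 111.
Then q_E = (222 - 111)/2 = 111/2.
Price P = 242 - 333/2 = 151/2.
Ember's profit: (151/2 - 20)·(111/2) - 155 = 2925.2500.

2925.25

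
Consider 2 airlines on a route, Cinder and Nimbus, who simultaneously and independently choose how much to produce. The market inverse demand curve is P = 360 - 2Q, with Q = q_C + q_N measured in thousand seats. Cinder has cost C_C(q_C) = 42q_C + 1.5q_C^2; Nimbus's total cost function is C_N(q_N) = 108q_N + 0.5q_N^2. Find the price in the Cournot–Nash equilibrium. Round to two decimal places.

217.16

Cinder's profit: π_C = (360 - 2Q)q_C - (42q_C + (3/2)q_C²). Setting ∂π_C/∂q_C = 0: 318 - 7q_C - 2(q_N) = 0.
Nimbus's first-order condition: 252 - 5q_N - 2(q_C) = 0.
Best responses: q_C = (318 - 2q_N)/7, q_N = (252 - 2q_C)/5.
Solving the pair: q_C = 1086/31, q_N = 1128/31.
Total output Q = 71.4194, so price P = 360 - 2·71.4194 = 217.1613.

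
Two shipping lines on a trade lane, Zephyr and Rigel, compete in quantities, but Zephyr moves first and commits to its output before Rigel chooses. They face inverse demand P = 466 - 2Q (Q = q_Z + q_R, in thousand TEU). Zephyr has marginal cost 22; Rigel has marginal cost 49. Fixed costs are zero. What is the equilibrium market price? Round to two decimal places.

The follower Rigel best-responds to any q_Z: π_R = (466 - 2Q)q_R - 49q_R.
∂π_R/∂q_R = 417 - 2q_Z - 4q_R = 0 gives the reaction function q_R = (417 - 2q_Z)/4.
Zephyr substitutes q_R(q_Z) into its own profit: π_Z = q_Z(466 - 2q_Z - (417 - 2q_Z)/2) - 22q_Z = (515/2 - q_Z)q_Z - 22q_Z.
Leader FOC: 471/2 - 2q_Z = 0, so q_Z = 471/4.
Then q_R = (417 - 2·(471/4))/4 = 363/8.
Total output Q = 1305/8, so price P = 466 - 2·(1305/8) = 559/4.

139.75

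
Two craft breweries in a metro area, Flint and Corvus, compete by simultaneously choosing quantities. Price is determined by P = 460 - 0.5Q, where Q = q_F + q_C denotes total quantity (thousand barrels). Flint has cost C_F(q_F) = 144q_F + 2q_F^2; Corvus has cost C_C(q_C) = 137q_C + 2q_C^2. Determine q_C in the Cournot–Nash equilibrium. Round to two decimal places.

Flint's profit: π_F = (460 - 0.5Q)q_F - (144q_F + 2q_F²). Setting ∂π_F/∂q_F = 0: 316 - 5q_F - (1/2)(q_C) = 0.
Corvus's profit: π_C = (460 - 0.5Q)q_C - (137q_C + 2q_C²). Setting ∂π_C/∂q_C = 0: 323 - 5q_C - (1/2)(q_F) = 0.
Rearranging gives the reaction functions q_F = (316 - (1/2)q_C)/5 and q_C = (323 - (1/2)q_F)/5.
Substituting one into the other gives q_F = 57.3131 and q_C = 58.8687.

58.87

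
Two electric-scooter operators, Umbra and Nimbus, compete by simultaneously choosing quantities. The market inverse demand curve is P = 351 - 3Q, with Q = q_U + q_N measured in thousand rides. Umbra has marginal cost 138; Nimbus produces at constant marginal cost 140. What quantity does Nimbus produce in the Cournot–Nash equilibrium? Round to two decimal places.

23.22

Umbra's profit: π_U = (351 - 3Q)q_U - (138q_U). Setting ∂π_U/∂q_U = 0: 213 - 6q_U - 3(q_N) = 0.
Nimbus's first-order condition: 211 - 6q_N - 3(q_U) = 0.
Best responses: q_U = (213 - 3q_N)/6, q_N = (211 - 3q_U)/6.
Substituting one into the other gives q_U = 215/9 and q_N = 209/9.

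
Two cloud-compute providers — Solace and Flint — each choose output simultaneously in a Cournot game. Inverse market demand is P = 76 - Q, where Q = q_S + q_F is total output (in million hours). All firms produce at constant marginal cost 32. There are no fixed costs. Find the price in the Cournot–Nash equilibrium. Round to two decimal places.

46.67

Each firm earns π_i = (76 - Q)q_i - 32q_i.
Setting ∂π_i/∂q_i = 0 with rivals' quantities fixed: 44 - 2q_i - q_j = 0.
With identical firms every q_j equals q_i, so q_j = q_i and 44 = 3q_i, giving q_i = 44/3.
Total output Q = 88/3, so price P = 76 - 88/3 = 140/3.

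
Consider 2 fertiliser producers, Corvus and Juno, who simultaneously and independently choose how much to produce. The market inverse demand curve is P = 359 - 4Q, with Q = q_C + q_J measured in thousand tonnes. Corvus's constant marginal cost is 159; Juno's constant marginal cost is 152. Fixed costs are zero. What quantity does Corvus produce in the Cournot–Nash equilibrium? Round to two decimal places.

16.08

Corvus's profit: π_C = (359 - 4Q)q_C - (159q_C). Setting ∂π_C/∂q_C = 0: 200 - 8q_C - 4(q_J) = 0.
Juno's profit: π_J = (359 - 4Q)q_J - (152q_J). Setting ∂π_J/∂q_J = 0: 207 - 8q_J - 4(q_C) = 0.
So q_C = (200 - 4q_J)/8 and q_J = (207 - 4q_C)/8.
Substituting one into the other gives q_C = 193/12 and q_J = 107/6.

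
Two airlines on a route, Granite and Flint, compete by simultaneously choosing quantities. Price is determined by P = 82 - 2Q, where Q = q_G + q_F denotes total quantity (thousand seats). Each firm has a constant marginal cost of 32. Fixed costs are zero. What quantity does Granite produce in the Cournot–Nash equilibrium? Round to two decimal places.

Each firm earns π_i = (82 - 2Q)q_i - 32q_i.
Setting ∂π_i/∂q_i = 0 with rivals' quantities fixed: 50 - 4q_i - 2q_j = 0.
By symmetry each firm produces the same amount; substituting q_j = q_i yields q_i = 50/6 = 25/3.

8.33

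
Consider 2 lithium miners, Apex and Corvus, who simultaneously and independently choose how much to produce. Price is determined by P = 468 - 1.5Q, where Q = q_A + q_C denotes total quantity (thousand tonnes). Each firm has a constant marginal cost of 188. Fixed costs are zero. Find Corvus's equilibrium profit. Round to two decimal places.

A representative firm's profit is π_i = q_i(468 - 1.5Q) - 188q_i.
First-order condition (treating rivals' output as given): 280 - 3q_i - (3/2)q_j = 0.
With identical firms every q_j equals q_i, so q_j = q_i and 280 = (9/2)q_i, giving q_i = 560/9.
Price P = 468 - (3/2)·(1120/9) = 844/3.
Corvus's profit: (844/3 - 188)·(560/9) = 5807.4074.

5807.41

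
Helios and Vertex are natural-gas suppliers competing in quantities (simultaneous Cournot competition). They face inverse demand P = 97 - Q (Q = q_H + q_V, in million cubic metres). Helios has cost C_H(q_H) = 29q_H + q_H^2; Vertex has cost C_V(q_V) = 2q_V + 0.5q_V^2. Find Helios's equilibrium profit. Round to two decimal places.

Helios's profit: π_H = (97 - Q)q_H - (29q_H + q_H²). Setting ∂π_H/∂q_H = 0: 68 - 4q_H - (q_V) = 0.
Vertex's first-order condition: 95 - 3q_V - (q_H) = 0.
So q_H = (68 - q_V)/4 and q_V = (95 - q_H)/3.
Solving the pair: q_H = 109/11, q_V = 312/11.
Price P = 97 - 421/11 = 646/11.
Helios's profit: (646/11)·(109/11) - 29·(109/11) - (109/11)² = 196.3802.

196.38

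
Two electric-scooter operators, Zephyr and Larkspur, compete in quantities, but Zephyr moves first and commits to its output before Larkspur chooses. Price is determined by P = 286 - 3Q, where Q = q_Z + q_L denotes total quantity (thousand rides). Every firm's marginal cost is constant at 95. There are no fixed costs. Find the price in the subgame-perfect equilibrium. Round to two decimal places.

The follower Larkspur best-responds to any q_Z: π_L = (286 - 3Q)q_L - 95q_L.
Setting the follower's marginal profit to zero, 191 - 3q_Z - 6q_L = 0, i.e. q_L = (191 - 3q_Z)/6.
The leader anticipates this reaction. Substituting into P = 286 - 3Q gives P = 381/2 - (3/2)q_Z, so π_Z = (381/2 - (3/2)q_Z)q_Z - 95q_Z.
Leader FOC: 191/2 - 3q_Z = 0, so q_Z = 191/6.
Then q_L = (191 - 3·(191/6))/6 = 191/12.
Total output Q = 191/4, so price P = 286 - 3·(191/4) = 571/4.

142.75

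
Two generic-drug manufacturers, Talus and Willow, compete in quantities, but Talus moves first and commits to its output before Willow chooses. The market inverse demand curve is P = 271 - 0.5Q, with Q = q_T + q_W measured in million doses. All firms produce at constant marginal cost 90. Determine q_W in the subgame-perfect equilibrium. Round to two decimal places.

90.50

Solve by backward induction. Given q_T, the follower Willow maximises π_W = (271 - (1/2)q_T - (1/2)q_W)q_W - 90q_W.
∂π_W/∂q_W = 181 - (1/2)q_T - q_W = 0 gives the reaction function q_W = (181 - (1/2)q_T).
Talus substitutes q_W(q_T) into its own profit: π_T = q_T(271 - (1/2)q_T - (181 - (1/2)q_T)/2) - 90q_T = (361/2 - (1/4)q_T)q_T - 90q_T.
The leader's first-order condition 181/2 - (1/2)q_T = 0 yields q_T = 181.
Then q_W = (181 - (1/2)·181) = 181/2.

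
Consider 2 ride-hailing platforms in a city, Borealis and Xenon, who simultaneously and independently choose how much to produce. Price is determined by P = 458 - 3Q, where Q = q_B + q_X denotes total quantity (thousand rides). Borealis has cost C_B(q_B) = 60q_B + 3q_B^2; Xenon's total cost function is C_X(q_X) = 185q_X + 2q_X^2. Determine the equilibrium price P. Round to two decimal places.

Borealis's profit: π_B = (458 - 3Q)q_B - (60q_B + 3q_B²). Setting ∂π_B/∂q_B = 0: 398 - 12q_B - 3(q_X) = 0.
Xenon's first-order condition: 273 - 10q_X - 3(q_B) = 0.
Best responses: q_B = (398 - 3q_X)/12, q_X = (273 - 3q_B)/10.
Solving the pair: q_B = 28.4775, q_X = 694/37.
Total output Q = 47.2342, so price P = 458 - 3·47.2342 = 316.2973.

316.30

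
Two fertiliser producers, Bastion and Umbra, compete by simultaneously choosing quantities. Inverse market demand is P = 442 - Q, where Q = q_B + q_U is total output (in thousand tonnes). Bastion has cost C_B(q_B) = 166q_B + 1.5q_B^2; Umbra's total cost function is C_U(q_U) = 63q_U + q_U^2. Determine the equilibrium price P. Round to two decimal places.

318.63

Bastion's profit: π_B = (442 - Q)q_B - (166q_B + (3/2)q_B²). Setting ∂π_B/∂q_B = 0: 276 - 5q_B - (q_U) = 0.
Umbra's profit: π_U = (442 - Q)q_U - (63q_U + q_U²). Setting ∂π_U/∂q_U = 0: 379 - 4q_U - (q_B) = 0.
Best responses: q_B = (276 - q_U)/5, q_U = (379 - q_B)/4.
Substituting one into the other gives q_B = 725/19 and q_U = 1619/19.
Total output Q = 123.3684, so price P = 442 - 123.3684 = 318.6316.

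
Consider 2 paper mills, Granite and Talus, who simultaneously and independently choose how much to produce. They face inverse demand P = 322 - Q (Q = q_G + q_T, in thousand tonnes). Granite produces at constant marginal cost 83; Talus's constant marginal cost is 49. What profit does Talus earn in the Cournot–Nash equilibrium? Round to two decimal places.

10472.11

Granite's profit: π_G = (322 - Q)q_G - (83q_G). Setting ∂π_G/∂q_G = 0: 239 - 2q_G - (q_T) = 0.
Talus's profit: π_T = (322 - Q)q_T - (49q_T). Setting ∂π_T/∂q_T = 0: 273 - 2q_T - (q_G) = 0.
Rearranging gives the reaction functions q_G = (239 - q_T)/2 and q_T = (273 - q_G)/2.
Substituting one into the other gives q_G = 205/3 and q_T = 307/3.
Price P = 322 - 512/3 = 454/3.
Talus's profit: (454/3 - 49)·(307/3) = 10472.1111.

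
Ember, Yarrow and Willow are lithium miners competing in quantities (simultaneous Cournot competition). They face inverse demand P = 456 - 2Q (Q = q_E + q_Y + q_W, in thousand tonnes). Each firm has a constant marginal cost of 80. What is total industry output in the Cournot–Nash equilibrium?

141

Each firm earns π_i = (456 - 2Q)q_i - 80q_i.
First-order condition (treating rivals' output as given): 376 - 4q_i - 2·Σ_{j≠i} q_j = 0.
With identical firms every q_j equals q_i, so Σ_{j≠i} q_j = 2q_i and 376 = 8q_i, giving q_i = 47.
Total output Q = 47 + 47 + 47 = 141.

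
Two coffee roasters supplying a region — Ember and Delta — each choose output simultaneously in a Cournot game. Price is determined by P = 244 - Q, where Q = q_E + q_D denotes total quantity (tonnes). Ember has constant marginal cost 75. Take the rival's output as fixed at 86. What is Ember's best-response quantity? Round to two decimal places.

41.50

With the rival's output fixed at 86, Ember's profit is π_E = (244 - 86 - q_E)q_E - (75q_E) = (158 - q_E)q_E - (75q_E).
∂π_E/∂q_E = 83 - 2q_E = 0, so q_E = 83/2.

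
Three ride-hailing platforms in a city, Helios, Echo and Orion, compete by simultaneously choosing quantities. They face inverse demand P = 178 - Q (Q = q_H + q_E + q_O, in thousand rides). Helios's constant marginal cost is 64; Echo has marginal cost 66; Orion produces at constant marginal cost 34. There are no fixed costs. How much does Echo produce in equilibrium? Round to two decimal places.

19.50

Helios's profit: π_H = (178 - Q)q_H - (64q_H). Setting ∂π_H/∂q_H = 0: 114 - 2q_H - (q_E + q_O) = 0.
Echo's profit: π_E = (178 - Q)q_E - (66q_E). Setting ∂π_E/∂q_E = 0: 112 - 2q_E - (q_H + q_O) = 0.
Orion's first-order condition: 144 - 2q_O - (q_H + q_E) = 0.
Adding the 3 first-order conditions: 370 − 4Q = 0, so Q = 185/2.
Back-substituting: q_H = (114 − 185/2) = 43/2, q_E = (112 − 185/2) = 39/2, q_O = (144 − 185/2) = 103/2.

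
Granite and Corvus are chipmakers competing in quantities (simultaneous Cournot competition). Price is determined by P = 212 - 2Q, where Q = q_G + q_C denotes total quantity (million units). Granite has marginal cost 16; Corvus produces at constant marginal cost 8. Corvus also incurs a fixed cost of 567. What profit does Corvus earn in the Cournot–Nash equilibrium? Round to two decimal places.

1929.89

Granite's profit: π_G = (212 - 2Q)q_G - (16q_G). Setting ∂π_G/∂q_G = 0: 196 - 4q_G - 2(q_C) = 0.
Corvus's profit: π_C = (212 - 2Q)q_C - (8q_C). Setting ∂π_C/∂q_C = 0: 204 - 4q_C - 2(q_G) = 0.
So q_G = (196 - 2q_C)/4 and q_C = (204 - 2q_G)/4.
Substituting one into the other gives q_G = 94/3 and q_C = 106/3.
Price P = 212 - 2·(200/3) = 236/3.
Corvus's profit: (236/3 - 8)·(106/3) - 567 = 1929.8889.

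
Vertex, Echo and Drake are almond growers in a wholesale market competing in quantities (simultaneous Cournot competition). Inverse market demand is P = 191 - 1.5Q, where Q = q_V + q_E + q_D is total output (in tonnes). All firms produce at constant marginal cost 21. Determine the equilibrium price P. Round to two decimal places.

Each firm earns π_i = (191 - 1.5Q)q_i - 21q_i.
Setting ∂π_i/∂q_i = 0 with rivals' quantities fixed: 170 - 3q_i - (3/2)·Σ_{j≠i} q_j = 0.
By symmetry each firm produces the same amount; substituting Σ_{j≠i} q_j = 2q_i yields q_i = 170/6 = 85/3.
Total output Q = 85, so price P = 191 - (3/2)·85 = 127/2.

63.50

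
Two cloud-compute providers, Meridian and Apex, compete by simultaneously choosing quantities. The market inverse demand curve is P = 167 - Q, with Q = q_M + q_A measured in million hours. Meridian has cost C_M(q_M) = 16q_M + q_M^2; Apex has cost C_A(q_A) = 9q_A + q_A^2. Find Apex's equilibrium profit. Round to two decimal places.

Meridian's profit: π_M = (167 - Q)q_M - (16q_M + q_M²). Setting ∂π_M/∂q_M = 0: 151 - 4q_M - (q_A) = 0.
Apex's profit: π_A = (167 - Q)q_A - (9q_A + q_A²). Setting ∂π_A/∂q_A = 0: 158 - 4q_A - (q_M) = 0.
Best responses: q_M = (151 - q_A)/4, q_A = (158 - q_M)/4.
Solving the pair: q_M = 446/15, q_A = 481/15.
Price P = 167 - 309/5 = 526/5.
Apex's profit: (526/5)·(481/15) - 9·(481/15) - (481/15)² = 2056.5422.

2056.54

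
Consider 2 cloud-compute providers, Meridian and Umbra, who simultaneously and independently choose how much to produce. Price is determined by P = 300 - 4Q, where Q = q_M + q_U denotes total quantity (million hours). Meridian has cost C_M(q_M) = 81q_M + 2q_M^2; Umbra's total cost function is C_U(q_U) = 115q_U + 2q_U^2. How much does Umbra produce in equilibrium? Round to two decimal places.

Meridian's profit: π_M = (300 - 4Q)q_M - (81q_M + 2q_M²). Setting ∂π_M/∂q_M = 0: 219 - 12q_M - 4(q_U) = 0.
Umbra's profit: π_U = (300 - 4Q)q_U - (115q_U + 2q_U²). Setting ∂π_U/∂q_U = 0: 185 - 12q_U - 4(q_M) = 0.
Rearranging gives the reaction functions q_M = (219 - 4q_U)/12 and q_U = (185 - 4q_M)/12.
Substituting one into the other gives q_M = 59/4 and q_U = 21/2.

10.50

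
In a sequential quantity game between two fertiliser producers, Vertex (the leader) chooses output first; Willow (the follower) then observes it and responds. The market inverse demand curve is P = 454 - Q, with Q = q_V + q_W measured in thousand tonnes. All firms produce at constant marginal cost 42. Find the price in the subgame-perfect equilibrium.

Solve by backward induction. Given q_V, the follower Willow maximises π_W = (454 - q_V - q_W)q_W - 42q_W.
Follower FOC: 412 - q_V - 2q_W = 0, so q_W(q_V) = (412 - q_V)/2.
Vertex substitutes q_W(q_V) into its own profit: π_V = q_V(454 - q_V - (412 - q_V)/2) - 42q_V = (248 - (1/2)q_V)q_V - 42q_V.
The leader's first-order condition 206 - q_V = 0 yields q_V = 206.
Then q_W = (412 - 206)/2 = 103.
Total output Q = 309, so price P = 454 - 309 = 145.

145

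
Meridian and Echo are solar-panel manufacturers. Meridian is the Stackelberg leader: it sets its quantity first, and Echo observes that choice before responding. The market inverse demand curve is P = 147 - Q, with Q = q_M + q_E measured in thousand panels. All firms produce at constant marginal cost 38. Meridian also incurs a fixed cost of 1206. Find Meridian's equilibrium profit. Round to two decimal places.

279.13

The follower Echo best-responds to any q_M: π_E = (147 - Q)q_E - 38q_E.
Setting the follower's marginal profit to zero, 109 - q_M - 2q_E = 0, i.e. q_E = (109 - q_M)/2.
Meridian substitutes q_E(q_M) into its own profit: π_M = q_M(147 - q_M - (109 - q_M)/2) - 38q_M = (185/2 - (1/2)q_M)q_M - 38q_M.
The leader's first-order condition 109/2 - q_M = 0 yields q_M = 109/2.
Then q_E = (109 - 109/2)/2 = 109/4.
Price P = 147 - 327/4 = 261/4.
Meridian's profit: (261/4 - 38)·(109/2) - 1206 = 279.1250.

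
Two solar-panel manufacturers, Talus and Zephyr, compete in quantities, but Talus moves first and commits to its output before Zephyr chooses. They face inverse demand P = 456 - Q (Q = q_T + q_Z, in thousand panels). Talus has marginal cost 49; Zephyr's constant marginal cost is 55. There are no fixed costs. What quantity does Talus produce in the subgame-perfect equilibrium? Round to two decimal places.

206.50

The follower Zephyr best-responds to any q_T: π_Z = (456 - Q)q_Z - 55q_Z.
∂π_Z/∂q_Z = 401 - q_T - 2q_Z = 0 gives the reaction function q_Z = (401 - q_T)/2.
The leader anticipates this reaction. Substituting into P = 456 - Q gives P = 511/2 - (1/2)q_T, so π_T = (511/2 - (1/2)q_T)q_T - 49q_T.
Maximising: ∂π_T/∂q_T = 413/2 - q_T = 0, giving q_T = 413/2.
Then q_Z = (401 - 413/2)/2 = 389/4.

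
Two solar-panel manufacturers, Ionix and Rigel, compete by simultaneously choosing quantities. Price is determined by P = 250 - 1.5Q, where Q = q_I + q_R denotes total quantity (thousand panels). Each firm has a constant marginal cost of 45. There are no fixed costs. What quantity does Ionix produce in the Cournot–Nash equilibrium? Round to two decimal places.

Each firm earns π_i = (250 - 1.5Q)q_i - 45q_i.
First-order condition (treating rivals' output as given): 205 - 3q_i - (3/2)q_j = 0.
With identical firms every q_j equals q_i, so q_j = q_i and 205 = (9/2)q_i, giving q_i = 410/9.

45.56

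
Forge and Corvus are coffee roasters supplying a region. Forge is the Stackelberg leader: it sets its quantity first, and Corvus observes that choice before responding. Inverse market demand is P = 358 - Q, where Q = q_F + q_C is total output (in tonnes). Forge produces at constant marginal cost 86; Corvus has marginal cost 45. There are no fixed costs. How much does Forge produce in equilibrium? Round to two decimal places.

115.50

The follower Corvus best-responds to any q_F: π_C = (358 - Q)q_C - 45q_C.
∂π_C/∂q_C = 313 - q_F - 2q_C = 0 gives the reaction function q_C = (313 - q_F)/2.
The leader anticipates this reaction. Substituting into P = 358 - Q gives P = 403/2 - (1/2)q_F, so π_F = (403/2 - (1/2)q_F)q_F - 86q_F.
Leader FOC: 231/2 - q_F = 0, so q_F = 231/2.
Then q_C = (313 - 231/2)/2 = 395/4.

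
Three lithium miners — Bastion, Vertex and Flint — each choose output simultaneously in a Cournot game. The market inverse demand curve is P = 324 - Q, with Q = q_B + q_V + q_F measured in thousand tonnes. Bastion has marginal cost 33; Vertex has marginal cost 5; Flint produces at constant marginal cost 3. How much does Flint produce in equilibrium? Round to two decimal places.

88.25

Bastion's profit: π_B = (324 - Q)q_B - (33q_B). Setting ∂π_B/∂q_B = 0: 291 - 2q_B - (q_V + q_F) = 0.
Vertex's profit: π_V = (324 - Q)q_V - (5q_V). Setting ∂π_V/∂q_V = 0: 319 - 2q_V - (q_B + q_F) = 0.
Flint's profit: π_F = (324 - Q)q_F - (3q_F). Setting ∂π_F/∂q_F = 0: 321 - 2q_F - (q_B + q_V) = 0.
Adding the 3 first-order conditions: 931 − 4Q = 0, so Q = 931/4.
Back-substituting: q_B = (291 − 931/4) = 233/4, q_V = (319 − 931/4) = 345/4, q_F = (321 − 931/4) = 353/4.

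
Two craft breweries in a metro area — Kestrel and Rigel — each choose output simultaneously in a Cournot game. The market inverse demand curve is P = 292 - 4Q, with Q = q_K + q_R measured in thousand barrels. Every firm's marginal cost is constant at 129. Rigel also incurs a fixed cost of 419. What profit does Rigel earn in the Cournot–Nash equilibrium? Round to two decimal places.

319.03

Each firm earns π_i = (292 - 4Q)q_i - 129q_i.
Setting ∂π_i/∂q_i = 0 with rivals' quantities fixed: 163 - 8q_i - 4q_j = 0.
By symmetry each firm produces the same amount; substituting q_j = q_i yields q_i = 163/12.
Price P = 292 - 4·(163/6) = 550/3.
Rigel's profit: (550/3 - 129)·(163/12) - 419 = 319.0278.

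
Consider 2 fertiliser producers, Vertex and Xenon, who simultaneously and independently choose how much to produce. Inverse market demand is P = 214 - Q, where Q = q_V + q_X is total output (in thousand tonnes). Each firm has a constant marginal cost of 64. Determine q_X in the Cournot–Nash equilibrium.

50

Each firm earns π_i = (214 - Q)q_i - 64q_i.
Setting ∂π_i/∂q_i = 0 with rivals' quantities fixed: 150 - 2q_i - q_j = 0.
By symmetry each firm produces the same amount; substituting q_j = q_i yields q_i = 150/3 = 50.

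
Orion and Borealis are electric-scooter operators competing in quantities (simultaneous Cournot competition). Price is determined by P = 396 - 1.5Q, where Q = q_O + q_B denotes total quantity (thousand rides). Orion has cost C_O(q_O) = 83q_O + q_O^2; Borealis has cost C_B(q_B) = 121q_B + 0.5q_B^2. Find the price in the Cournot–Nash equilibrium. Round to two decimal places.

Orion's profit: π_O = (396 - 1.5Q)q_O - (83q_O + q_O²). Setting ∂π_O/∂q_O = 0: 313 - 5q_O - (3/2)(q_B) = 0.
Borealis's profit: π_B = (396 - 1.5Q)q_B - (121q_B + (1/2)q_B²). Setting ∂π_B/∂q_B = 0: 275 - 4q_B - (3/2)(q_O) = 0.
Best responses: q_O = (313 - (3/2)q_B)/5, q_B = (275 - (3/2)q_O)/4.
Substituting one into the other gives q_O = 47.2958 and q_B = 51.0141.
Total output Q = 98.3099, so price P = 396 - (3/2)·98.3099 = 248.5352.

248.54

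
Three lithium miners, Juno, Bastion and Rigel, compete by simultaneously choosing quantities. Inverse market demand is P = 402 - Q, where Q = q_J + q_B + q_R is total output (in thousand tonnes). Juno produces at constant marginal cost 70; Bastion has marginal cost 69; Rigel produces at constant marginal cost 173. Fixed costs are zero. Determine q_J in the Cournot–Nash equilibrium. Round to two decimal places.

108.50

Juno's profit: π_J = (402 - Q)q_J - (70q_J). Setting ∂π_J/∂q_J = 0: 332 - 2q_J - (q_B + q_R) = 0.
Bastion's first-order condition: 333 - 2q_B - (q_J + q_R) = 0.
Rigel's profit: π_R = (402 - Q)q_R - (173q_R). Setting ∂π_R/∂q_R = 0: 229 - 2q_R - (q_J + q_B) = 0.
Summing all 3 equations gives 894 − 4Q = 0, hence Q = 447/2.
Back-substituting: q_J = (332 − 447/2) = 217/2, q_B = (333 − 447/2) = 219/2, q_R = (229 − 447/2) = 11/2.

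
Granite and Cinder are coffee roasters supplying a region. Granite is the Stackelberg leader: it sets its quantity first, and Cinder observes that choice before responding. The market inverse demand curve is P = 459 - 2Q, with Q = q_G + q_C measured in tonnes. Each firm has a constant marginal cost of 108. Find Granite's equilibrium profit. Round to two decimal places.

7700.06

The follower Cinder best-responds to any q_G: π_C = (459 - 2Q)q_C - 108q_C.
Follower FOC: 351 - 2q_G - 4q_C = 0, so q_C(q_G) = (351 - 2q_G)/4.
Granite substitutes q_C(q_G) into its own profit: π_G = q_G(459 - 2q_G - (351 - 2q_G)/2) - 108q_G = (567/2 - q_G)q_G - 108q_G.
Maximising: ∂π_G/∂q_G = 351/2 - 2q_G = 0, giving q_G = 351/4.
Then q_C = (351 - 2·(351/4))/4 = 351/8.
Price P = 459 - 2·(1053/8) = 783/4.
Granite's profit: (783/4 - 108)·(351/4) = 7700.0625.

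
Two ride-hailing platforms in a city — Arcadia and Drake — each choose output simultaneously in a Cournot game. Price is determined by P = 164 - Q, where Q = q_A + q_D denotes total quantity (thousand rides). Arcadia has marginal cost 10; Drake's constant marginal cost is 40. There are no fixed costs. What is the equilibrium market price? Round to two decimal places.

71.33

Arcadia's profit: π_A = (164 - Q)q_A - (10q_A). Setting ∂π_A/∂q_A = 0: 154 - 2q_A - (q_D) = 0.
Drake's first-order condition: 124 - 2q_D - (q_A) = 0.
So q_A = (154 - q_D)/2 and q_D = (124 - q_A)/2.
Solving the pair: q_A = 184/3, q_D = 94/3.
Total output Q = 278/3, so price P = 164 - 278/3 = 214/3.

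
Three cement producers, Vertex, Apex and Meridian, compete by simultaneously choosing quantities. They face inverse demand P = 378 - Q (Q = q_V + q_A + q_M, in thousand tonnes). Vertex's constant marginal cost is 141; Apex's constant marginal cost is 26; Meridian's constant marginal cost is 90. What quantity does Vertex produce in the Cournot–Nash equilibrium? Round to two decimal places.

Vertex's profit: π_V = (378 - Q)q_V - (141q_V). Setting ∂π_V/∂q_V = 0: 237 - 2q_V - (q_A + q_M) = 0.
Apex's first-order condition: 352 - 2q_A - (q_V + q_M) = 0.
Meridian's first-order condition: 288 - 2q_M - (q_V + q_A) = 0.
Summing all 3 equations gives 877 − 4Q = 0, hence Q = 877/4.
Back-substituting: q_V = (237 − 877/4) = 71/4, q_A = (352 − 877/4) = 531/4, q_M = (288 − 877/4) = 275/4.

17.75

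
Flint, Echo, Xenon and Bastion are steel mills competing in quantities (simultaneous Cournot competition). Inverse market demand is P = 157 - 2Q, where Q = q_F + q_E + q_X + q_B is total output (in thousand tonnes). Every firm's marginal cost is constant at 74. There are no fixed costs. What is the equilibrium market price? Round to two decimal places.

90.60

A representative firm's profit is π_i = q_i(157 - 2Q) - 74q_i.
First-order condition (treating rivals' output as given): 83 - 4q_i - 2·Σ_{j≠i} q_j = 0.
With identical firms every q_j equals q_i, so Σ_{j≠i} q_j = 3q_i and 83 = 10q_i, giving q_i = 83/10.
Total output Q = 166/5, so price P = 157 - 2·(166/5) = 453/5.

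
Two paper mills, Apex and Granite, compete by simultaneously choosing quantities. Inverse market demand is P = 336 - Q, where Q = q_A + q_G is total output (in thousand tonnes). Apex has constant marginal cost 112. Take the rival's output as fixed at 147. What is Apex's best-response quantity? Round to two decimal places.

38.50

With the rival's output fixed at 147, Apex's profit is π_A = (336 - 147 - q_A)q_A - (112q_A) = (189 - q_A)q_A - (112q_A).
∂π_A/∂q_A = 77 - 2q_A = 0, so q_A = 77/2.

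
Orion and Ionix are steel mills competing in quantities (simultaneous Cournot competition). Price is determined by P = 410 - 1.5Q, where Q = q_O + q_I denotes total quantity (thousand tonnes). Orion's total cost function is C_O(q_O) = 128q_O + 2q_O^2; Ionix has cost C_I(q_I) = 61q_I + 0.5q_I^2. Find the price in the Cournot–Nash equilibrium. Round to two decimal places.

257.12

Orion's profit: π_O = (410 - 1.5Q)q_O - (128q_O + 2q_O²). Setting ∂π_O/∂q_O = 0: 282 - 7q_O - (3/2)(q_I) = 0.
Ionix's profit: π_I = (410 - 1.5Q)q_I - (61q_I + (1/2)q_I²). Setting ∂π_I/∂q_I = 0: 349 - 4q_I - (3/2)(q_O) = 0.
Best responses: q_O = (282 - (3/2)q_I)/7, q_I = (349 - (3/2)q_O)/4.
Substituting one into the other gives q_O = 23.4757 and q_I = 78.4466.
Total output Q = 101.9223, so price P = 410 - (3/2)·101.9223 = 257.1165.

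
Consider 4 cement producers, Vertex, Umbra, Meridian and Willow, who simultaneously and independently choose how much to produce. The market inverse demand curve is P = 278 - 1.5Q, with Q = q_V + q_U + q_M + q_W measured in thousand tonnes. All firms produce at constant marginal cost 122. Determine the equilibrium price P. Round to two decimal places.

153.20

Each firm earns π_i = (278 - 1.5Q)q_i - 122q_i.
Setting ∂π_i/∂q_i = 0 with rivals' quantities fixed: 156 - 3q_i - (3/2)·Σ_{j≠i} q_j = 0.
With identical firms every q_j equals q_i, so Σ_{j≠i} q_j = 3q_i and 156 = (15/2)q_i, giving q_i = 104/5.
Total output Q = 416/5, so price P = 278 - (3/2)·(416/5) = 766/5.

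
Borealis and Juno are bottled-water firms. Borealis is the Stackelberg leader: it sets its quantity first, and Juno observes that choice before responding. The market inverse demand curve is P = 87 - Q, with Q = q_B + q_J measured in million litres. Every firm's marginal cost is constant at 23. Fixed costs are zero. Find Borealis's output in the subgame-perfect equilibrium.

32

Solve by backward induction. Given q_B, the follower Juno maximises π_J = (87 - q_B - q_J)q_J - 23q_J.
Setting the follower's marginal profit to zero, 64 - q_B - 2q_J = 0, i.e. q_J = (64 - q_B)/2.
The leader anticipates this reaction. Substituting into P = 87 - Q gives P = 55 - (1/2)q_B, so π_B = (55 - (1/2)q_B)q_B - 23q_B.
Maximising: ∂π_B/∂q_B = 32 - q_B = 0, giving q_B = 32.
Then q_J = (64 - 32)/2 = 16.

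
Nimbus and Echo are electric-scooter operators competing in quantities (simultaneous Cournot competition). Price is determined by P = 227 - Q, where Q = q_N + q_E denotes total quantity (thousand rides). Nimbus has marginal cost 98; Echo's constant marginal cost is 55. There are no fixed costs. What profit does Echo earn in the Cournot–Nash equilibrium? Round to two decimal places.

5136.11

Nimbus's profit: π_N = (227 - Q)q_N - (98q_N). Setting ∂π_N/∂q_N = 0: 129 - 2q_N - (q_E) = 0.
Echo's profit: π_E = (227 - Q)q_E - (55q_E). Setting ∂π_E/∂q_E = 0: 172 - 2q_E - (q_N) = 0.
Best responses: q_N = (129 - q_E)/2, q_E = (172 - q_N)/2.
Substituting one into the other gives q_N = 86/3 and q_E = 215/3.
Price P = 227 - 301/3 = 380/3.
Echo's profit: (380/3 - 55)·(215/3) = 5136.1111.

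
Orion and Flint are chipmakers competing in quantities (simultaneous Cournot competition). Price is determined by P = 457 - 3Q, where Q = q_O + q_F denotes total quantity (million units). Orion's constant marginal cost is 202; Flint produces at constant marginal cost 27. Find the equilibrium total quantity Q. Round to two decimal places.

76.11

Orion's profit: π_O = (457 - 3Q)q_O - (202q_O). Setting ∂π_O/∂q_O = 0: 255 - 6q_O - 3(q_F) = 0.
Flint's profit: π_F = (457 - 3Q)q_F - (27q_F). Setting ∂π_F/∂q_F = 0: 430 - 6q_F - 3(q_O) = 0.
So q_O = (255 - 3q_F)/6 and q_F = (430 - 3q_O)/6.
Substituting one into the other gives q_O = 80/9 and q_F = 605/9.
Total output Q = 80/9 + 605/9 = 685/9.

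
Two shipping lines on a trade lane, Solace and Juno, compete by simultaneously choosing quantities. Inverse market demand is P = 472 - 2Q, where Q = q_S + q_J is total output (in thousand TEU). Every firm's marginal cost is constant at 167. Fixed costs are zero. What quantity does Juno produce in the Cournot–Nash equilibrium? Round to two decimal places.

50.83

A representative firm's profit is π_i = q_i(472 - 2Q) - 167q_i.
Setting ∂π_i/∂q_i = 0 with rivals' quantities fixed: 305 - 4q_i - 2q_j = 0.
By symmetry each firm produces the same amount; substituting q_j = q_i yields q_i = 305/6.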